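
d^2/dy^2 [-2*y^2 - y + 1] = -4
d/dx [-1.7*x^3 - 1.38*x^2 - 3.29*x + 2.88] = -5.1*x^2 - 2.76*x - 3.29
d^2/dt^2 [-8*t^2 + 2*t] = -16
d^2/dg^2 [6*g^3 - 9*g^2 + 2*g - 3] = 36*g - 18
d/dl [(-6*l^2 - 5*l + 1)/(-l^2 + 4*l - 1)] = (-29*l^2 + 14*l + 1)/(l^4 - 8*l^3 + 18*l^2 - 8*l + 1)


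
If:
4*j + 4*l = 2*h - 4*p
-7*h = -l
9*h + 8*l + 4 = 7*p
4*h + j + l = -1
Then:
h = 6/67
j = -133/67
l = 42/67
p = 94/67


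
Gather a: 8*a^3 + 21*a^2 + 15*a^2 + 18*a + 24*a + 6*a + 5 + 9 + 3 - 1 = 8*a^3 + 36*a^2 + 48*a + 16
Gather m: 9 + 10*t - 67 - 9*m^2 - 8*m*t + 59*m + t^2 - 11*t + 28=-9*m^2 + m*(59 - 8*t) + t^2 - t - 30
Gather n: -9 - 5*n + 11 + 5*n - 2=0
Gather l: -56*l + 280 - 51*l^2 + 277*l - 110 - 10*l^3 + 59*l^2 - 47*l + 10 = -10*l^3 + 8*l^2 + 174*l + 180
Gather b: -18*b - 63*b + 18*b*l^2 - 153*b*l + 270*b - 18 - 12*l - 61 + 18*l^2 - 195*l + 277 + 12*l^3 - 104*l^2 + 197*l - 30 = b*(18*l^2 - 153*l + 189) + 12*l^3 - 86*l^2 - 10*l + 168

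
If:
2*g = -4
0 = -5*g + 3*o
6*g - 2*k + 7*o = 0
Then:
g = -2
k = -53/3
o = -10/3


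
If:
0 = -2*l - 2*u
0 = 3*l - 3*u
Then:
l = 0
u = 0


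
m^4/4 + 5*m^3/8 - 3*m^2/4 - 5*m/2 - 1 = (m/2 + 1)^2*(m - 2)*(m + 1/2)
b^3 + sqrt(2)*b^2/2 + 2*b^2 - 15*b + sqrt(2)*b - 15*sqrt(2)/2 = (b - 3)*(b + 5)*(b + sqrt(2)/2)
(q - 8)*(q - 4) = q^2 - 12*q + 32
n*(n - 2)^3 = n^4 - 6*n^3 + 12*n^2 - 8*n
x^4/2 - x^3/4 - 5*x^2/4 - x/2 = x*(x/2 + 1/4)*(x - 2)*(x + 1)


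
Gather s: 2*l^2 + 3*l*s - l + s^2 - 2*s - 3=2*l^2 - l + s^2 + s*(3*l - 2) - 3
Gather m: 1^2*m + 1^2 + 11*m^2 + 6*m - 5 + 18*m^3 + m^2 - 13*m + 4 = 18*m^3 + 12*m^2 - 6*m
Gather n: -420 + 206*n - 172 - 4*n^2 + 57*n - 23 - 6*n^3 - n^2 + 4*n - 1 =-6*n^3 - 5*n^2 + 267*n - 616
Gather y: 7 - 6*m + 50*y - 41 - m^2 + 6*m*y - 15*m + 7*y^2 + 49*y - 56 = -m^2 - 21*m + 7*y^2 + y*(6*m + 99) - 90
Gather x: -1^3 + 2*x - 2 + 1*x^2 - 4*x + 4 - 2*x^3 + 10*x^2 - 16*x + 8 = -2*x^3 + 11*x^2 - 18*x + 9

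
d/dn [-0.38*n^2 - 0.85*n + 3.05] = -0.76*n - 0.85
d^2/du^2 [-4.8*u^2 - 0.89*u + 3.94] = -9.60000000000000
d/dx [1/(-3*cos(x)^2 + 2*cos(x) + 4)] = 2*(1 - 3*cos(x))*sin(x)/(-3*cos(x)^2 + 2*cos(x) + 4)^2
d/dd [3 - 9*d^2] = -18*d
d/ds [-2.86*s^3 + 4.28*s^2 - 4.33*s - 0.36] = -8.58*s^2 + 8.56*s - 4.33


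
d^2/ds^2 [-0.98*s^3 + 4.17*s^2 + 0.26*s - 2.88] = 8.34 - 5.88*s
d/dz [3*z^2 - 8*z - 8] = 6*z - 8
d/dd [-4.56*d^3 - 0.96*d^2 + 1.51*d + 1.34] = -13.68*d^2 - 1.92*d + 1.51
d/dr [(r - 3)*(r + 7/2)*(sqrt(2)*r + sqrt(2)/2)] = sqrt(2)*(12*r^2 + 8*r - 41)/4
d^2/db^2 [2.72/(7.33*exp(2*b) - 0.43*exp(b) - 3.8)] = ((1.1696 - 79.7504*exp(b))*(-7.33*exp(2*b) + 0.43*exp(b) + 3.8) - 2.72*(14.66*exp(b) - 0.43)*(29.32*exp(b) - 0.86)*exp(b))*exp(b)/(-7.33*exp(2*b) + 0.43*exp(b) + 3.8)^3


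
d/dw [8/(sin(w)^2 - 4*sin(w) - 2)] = 16*(2 - sin(w))*cos(w)/(4*sin(w) + cos(w)^2 + 1)^2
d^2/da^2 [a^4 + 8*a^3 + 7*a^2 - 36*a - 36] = 12*a^2 + 48*a + 14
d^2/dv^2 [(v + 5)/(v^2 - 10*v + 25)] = 2*(v + 25)/(v^4 - 20*v^3 + 150*v^2 - 500*v + 625)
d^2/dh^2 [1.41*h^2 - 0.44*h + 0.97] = 2.82000000000000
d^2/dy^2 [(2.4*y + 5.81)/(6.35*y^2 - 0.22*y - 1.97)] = ((-91.44*y - 72.731)*(-6.35*y^2 + 0.22*y + 1.97) - (2.4*y + 5.81)*(12.7*y - 0.22)*(25.4*y - 0.44))/(-6.35*y^2 + 0.22*y + 1.97)^3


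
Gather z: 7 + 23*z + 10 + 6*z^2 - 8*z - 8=6*z^2 + 15*z + 9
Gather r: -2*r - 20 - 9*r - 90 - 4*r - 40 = -15*r - 150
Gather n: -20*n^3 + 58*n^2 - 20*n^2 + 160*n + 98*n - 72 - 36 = -20*n^3 + 38*n^2 + 258*n - 108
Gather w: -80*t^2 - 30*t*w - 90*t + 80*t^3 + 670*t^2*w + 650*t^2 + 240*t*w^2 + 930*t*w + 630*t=80*t^3 + 570*t^2 + 240*t*w^2 + 540*t + w*(670*t^2 + 900*t)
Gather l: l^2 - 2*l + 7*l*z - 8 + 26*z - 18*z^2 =l^2 + l*(7*z - 2) - 18*z^2 + 26*z - 8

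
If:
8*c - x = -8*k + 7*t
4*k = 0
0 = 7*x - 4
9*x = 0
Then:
No Solution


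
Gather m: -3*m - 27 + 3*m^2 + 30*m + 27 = 3*m^2 + 27*m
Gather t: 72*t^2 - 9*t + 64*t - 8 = 72*t^2 + 55*t - 8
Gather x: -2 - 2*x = -2*x - 2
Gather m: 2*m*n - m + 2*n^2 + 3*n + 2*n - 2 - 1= m*(2*n - 1) + 2*n^2 + 5*n - 3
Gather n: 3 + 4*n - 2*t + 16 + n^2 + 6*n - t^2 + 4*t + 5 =n^2 + 10*n - t^2 + 2*t + 24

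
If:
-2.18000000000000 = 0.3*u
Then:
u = -7.27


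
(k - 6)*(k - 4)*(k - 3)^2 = k^4 - 16*k^3 + 93*k^2 - 234*k + 216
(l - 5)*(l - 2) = l^2 - 7*l + 10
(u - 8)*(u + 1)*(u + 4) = u^3 - 3*u^2 - 36*u - 32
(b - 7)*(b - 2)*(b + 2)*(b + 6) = b^4 - b^3 - 46*b^2 + 4*b + 168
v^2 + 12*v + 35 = (v + 5)*(v + 7)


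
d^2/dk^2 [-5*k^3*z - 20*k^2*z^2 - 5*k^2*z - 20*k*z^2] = 10*z*(-3*k - 4*z - 1)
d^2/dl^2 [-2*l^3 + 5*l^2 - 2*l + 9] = 10 - 12*l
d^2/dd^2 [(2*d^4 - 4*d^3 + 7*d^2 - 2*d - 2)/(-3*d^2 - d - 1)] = 2*(-18*d^6 - 18*d^5 - 24*d^4 + 15*d^3 + 117*d^2 + 12*d - 13)/(27*d^6 + 27*d^5 + 36*d^4 + 19*d^3 + 12*d^2 + 3*d + 1)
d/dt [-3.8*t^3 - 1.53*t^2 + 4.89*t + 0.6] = -11.4*t^2 - 3.06*t + 4.89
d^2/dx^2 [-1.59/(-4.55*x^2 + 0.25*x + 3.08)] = (65.83395*x^2 - 3.61725*x - 1.59*(9.1*x - 0.25)*(18.2*x - 0.5) - 44.56452)/(-4.55*x^2 + 0.25*x + 3.08)^3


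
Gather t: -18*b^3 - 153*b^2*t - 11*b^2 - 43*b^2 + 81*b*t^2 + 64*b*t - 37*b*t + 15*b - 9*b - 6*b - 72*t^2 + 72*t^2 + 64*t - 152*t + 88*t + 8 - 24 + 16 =-18*b^3 - 54*b^2 + 81*b*t^2 + t*(-153*b^2 + 27*b)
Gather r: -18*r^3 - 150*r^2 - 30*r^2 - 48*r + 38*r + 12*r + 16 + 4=-18*r^3 - 180*r^2 + 2*r + 20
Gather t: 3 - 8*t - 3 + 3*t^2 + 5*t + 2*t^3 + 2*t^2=2*t^3 + 5*t^2 - 3*t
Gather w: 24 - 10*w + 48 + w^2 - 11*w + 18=w^2 - 21*w + 90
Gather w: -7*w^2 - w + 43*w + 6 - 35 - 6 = -7*w^2 + 42*w - 35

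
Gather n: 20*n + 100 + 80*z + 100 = 20*n + 80*z + 200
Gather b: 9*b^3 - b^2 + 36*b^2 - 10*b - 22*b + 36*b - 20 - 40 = 9*b^3 + 35*b^2 + 4*b - 60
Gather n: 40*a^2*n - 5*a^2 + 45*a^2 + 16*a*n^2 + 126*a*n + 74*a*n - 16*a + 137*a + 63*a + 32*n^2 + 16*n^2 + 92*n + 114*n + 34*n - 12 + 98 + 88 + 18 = 40*a^2 + 184*a + n^2*(16*a + 48) + n*(40*a^2 + 200*a + 240) + 192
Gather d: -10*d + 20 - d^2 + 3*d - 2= -d^2 - 7*d + 18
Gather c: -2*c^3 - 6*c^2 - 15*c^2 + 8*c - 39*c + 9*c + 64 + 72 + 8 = -2*c^3 - 21*c^2 - 22*c + 144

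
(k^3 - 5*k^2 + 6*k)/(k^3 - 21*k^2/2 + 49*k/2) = 2*(k^2 - 5*k + 6)/(2*k^2 - 21*k + 49)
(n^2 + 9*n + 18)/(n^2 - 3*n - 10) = (n^2 + 9*n + 18)/(n^2 - 3*n - 10)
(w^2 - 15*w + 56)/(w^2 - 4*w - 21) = (w - 8)/(w + 3)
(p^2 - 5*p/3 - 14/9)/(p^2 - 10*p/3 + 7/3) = (p + 2/3)/(p - 1)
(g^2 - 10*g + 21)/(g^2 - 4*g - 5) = (-g^2 + 10*g - 21)/(-g^2 + 4*g + 5)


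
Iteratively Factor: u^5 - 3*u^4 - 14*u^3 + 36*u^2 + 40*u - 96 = (u - 2)*(u^4 - u^3 - 16*u^2 + 4*u + 48) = (u - 4)*(u - 2)*(u^3 + 3*u^2 - 4*u - 12) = (u - 4)*(u - 2)*(u + 2)*(u^2 + u - 6) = (u - 4)*(u - 2)^2*(u + 2)*(u + 3)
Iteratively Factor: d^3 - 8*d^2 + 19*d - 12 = (d - 3)*(d^2 - 5*d + 4) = (d - 3)*(d - 1)*(d - 4)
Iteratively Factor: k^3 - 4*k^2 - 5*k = (k)*(k^2 - 4*k - 5) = k*(k - 5)*(k + 1)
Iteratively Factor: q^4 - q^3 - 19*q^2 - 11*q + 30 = (q + 3)*(q^3 - 4*q^2 - 7*q + 10) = (q - 1)*(q + 3)*(q^2 - 3*q - 10) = (q - 1)*(q + 2)*(q + 3)*(q - 5)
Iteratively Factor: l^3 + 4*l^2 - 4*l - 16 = (l - 2)*(l^2 + 6*l + 8) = (l - 2)*(l + 2)*(l + 4)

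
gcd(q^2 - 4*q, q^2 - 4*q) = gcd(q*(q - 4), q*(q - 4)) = q^2 - 4*q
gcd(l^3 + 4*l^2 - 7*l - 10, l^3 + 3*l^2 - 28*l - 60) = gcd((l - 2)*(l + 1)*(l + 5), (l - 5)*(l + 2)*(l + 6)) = 1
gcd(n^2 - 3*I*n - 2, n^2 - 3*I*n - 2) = n^2 - 3*I*n - 2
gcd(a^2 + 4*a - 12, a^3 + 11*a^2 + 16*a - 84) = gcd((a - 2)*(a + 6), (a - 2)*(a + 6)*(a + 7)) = a^2 + 4*a - 12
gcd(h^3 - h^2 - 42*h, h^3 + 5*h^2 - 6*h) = h^2 + 6*h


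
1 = 1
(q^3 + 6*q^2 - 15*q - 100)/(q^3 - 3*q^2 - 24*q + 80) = (q + 5)/(q - 4)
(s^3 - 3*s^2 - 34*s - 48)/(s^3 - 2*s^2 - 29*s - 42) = (s - 8)/(s - 7)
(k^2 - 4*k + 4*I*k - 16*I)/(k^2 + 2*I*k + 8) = (k - 4)/(k - 2*I)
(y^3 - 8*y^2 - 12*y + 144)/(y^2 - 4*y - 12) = (y^2 - 2*y - 24)/(y + 2)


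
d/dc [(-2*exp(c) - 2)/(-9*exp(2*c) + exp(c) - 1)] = 2*(-(exp(c) + 1)*(18*exp(c) - 1) + 9*exp(2*c) - exp(c) + 1)*exp(c)/(9*exp(2*c) - exp(c) + 1)^2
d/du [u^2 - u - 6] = 2*u - 1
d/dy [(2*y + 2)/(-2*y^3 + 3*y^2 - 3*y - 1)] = 2*(4*y^3 + 3*y^2 - 6*y + 2)/(4*y^6 - 12*y^5 + 21*y^4 - 14*y^3 + 3*y^2 + 6*y + 1)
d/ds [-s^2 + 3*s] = 3 - 2*s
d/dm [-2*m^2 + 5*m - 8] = 5 - 4*m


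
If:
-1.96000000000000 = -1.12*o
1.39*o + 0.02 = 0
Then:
No Solution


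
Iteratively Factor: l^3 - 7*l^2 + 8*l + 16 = (l - 4)*(l^2 - 3*l - 4) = (l - 4)*(l + 1)*(l - 4)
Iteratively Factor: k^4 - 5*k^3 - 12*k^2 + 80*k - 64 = (k - 4)*(k^3 - k^2 - 16*k + 16) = (k - 4)*(k + 4)*(k^2 - 5*k + 4) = (k - 4)*(k - 1)*(k + 4)*(k - 4)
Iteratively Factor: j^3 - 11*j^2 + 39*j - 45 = (j - 5)*(j^2 - 6*j + 9) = (j - 5)*(j - 3)*(j - 3)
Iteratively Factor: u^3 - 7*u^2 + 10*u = (u - 2)*(u^2 - 5*u) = (u - 5)*(u - 2)*(u)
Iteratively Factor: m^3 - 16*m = (m)*(m^2 - 16) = m*(m + 4)*(m - 4)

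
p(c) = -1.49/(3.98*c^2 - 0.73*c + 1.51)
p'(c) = -1.49*(0.73 - 7.96*c)/(3.98*c^2 - 0.73*c + 1.51)^2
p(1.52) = -0.16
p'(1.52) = 0.18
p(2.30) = -0.07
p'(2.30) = 0.06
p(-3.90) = -0.02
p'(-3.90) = -0.01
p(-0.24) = -0.78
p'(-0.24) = -1.07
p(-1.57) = -0.12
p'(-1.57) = -0.13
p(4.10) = -0.02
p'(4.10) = 0.01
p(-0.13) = -0.89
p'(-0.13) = -0.94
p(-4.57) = -0.02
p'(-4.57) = -0.01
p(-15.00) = -0.00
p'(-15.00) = -0.00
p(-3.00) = -0.04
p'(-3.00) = -0.02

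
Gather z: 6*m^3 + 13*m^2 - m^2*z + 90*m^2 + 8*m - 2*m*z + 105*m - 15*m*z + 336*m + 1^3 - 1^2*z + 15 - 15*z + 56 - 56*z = 6*m^3 + 103*m^2 + 449*m + z*(-m^2 - 17*m - 72) + 72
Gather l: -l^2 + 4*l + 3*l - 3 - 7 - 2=-l^2 + 7*l - 12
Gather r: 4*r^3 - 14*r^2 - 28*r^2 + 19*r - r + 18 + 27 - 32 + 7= 4*r^3 - 42*r^2 + 18*r + 20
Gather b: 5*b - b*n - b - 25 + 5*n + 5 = b*(4 - n) + 5*n - 20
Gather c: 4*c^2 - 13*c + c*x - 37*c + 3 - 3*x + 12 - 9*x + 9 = 4*c^2 + c*(x - 50) - 12*x + 24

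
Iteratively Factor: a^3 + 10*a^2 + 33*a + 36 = (a + 4)*(a^2 + 6*a + 9) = (a + 3)*(a + 4)*(a + 3)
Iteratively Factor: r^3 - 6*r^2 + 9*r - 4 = (r - 4)*(r^2 - 2*r + 1) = (r - 4)*(r - 1)*(r - 1)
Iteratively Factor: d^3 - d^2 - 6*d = (d - 3)*(d^2 + 2*d) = d*(d - 3)*(d + 2)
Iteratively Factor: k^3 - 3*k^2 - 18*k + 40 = (k + 4)*(k^2 - 7*k + 10) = (k - 2)*(k + 4)*(k - 5)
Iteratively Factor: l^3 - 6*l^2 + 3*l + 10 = (l - 2)*(l^2 - 4*l - 5) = (l - 5)*(l - 2)*(l + 1)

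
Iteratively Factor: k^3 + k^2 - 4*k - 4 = (k + 1)*(k^2 - 4) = (k + 1)*(k + 2)*(k - 2)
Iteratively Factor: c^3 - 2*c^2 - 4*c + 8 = (c - 2)*(c^2 - 4) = (c - 2)^2*(c + 2)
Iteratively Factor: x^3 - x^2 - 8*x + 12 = (x + 3)*(x^2 - 4*x + 4) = (x - 2)*(x + 3)*(x - 2)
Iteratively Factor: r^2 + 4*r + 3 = (r + 1)*(r + 3)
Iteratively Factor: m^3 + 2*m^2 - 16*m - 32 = (m - 4)*(m^2 + 6*m + 8) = (m - 4)*(m + 4)*(m + 2)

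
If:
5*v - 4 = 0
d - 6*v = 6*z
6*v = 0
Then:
No Solution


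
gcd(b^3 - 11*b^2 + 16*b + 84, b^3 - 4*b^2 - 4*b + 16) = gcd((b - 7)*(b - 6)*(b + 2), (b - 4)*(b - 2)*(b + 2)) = b + 2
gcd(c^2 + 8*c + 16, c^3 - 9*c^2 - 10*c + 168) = c + 4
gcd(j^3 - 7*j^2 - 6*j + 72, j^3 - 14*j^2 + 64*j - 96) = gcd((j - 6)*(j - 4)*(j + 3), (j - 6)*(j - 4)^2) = j^2 - 10*j + 24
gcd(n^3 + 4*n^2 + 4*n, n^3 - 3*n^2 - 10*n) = n^2 + 2*n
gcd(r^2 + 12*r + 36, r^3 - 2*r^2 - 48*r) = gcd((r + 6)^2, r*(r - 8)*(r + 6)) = r + 6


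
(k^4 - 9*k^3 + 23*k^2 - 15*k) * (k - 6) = k^5 - 15*k^4 + 77*k^3 - 153*k^2 + 90*k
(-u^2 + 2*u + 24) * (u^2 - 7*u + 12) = -u^4 + 9*u^3 - 2*u^2 - 144*u + 288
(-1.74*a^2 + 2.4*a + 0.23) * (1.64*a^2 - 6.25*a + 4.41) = -2.8536*a^4 + 14.811*a^3 - 22.2962*a^2 + 9.1465*a + 1.0143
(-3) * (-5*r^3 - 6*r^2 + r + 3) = 15*r^3 + 18*r^2 - 3*r - 9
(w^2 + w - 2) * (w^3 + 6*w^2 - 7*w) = w^5 + 7*w^4 - 3*w^3 - 19*w^2 + 14*w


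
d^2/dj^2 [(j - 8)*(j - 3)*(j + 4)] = 6*j - 14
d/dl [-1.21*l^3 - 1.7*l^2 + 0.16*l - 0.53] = -3.63*l^2 - 3.4*l + 0.16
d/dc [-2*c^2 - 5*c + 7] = -4*c - 5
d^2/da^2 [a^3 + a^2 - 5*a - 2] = 6*a + 2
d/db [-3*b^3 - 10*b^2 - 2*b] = -9*b^2 - 20*b - 2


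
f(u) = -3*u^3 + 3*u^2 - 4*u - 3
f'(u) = -9*u^2 + 6*u - 4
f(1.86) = -19.37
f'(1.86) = -23.98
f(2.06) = -24.73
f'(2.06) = -29.83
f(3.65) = -123.51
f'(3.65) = -102.00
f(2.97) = -67.01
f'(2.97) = -65.57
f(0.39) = -4.28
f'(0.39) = -3.03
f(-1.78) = 30.54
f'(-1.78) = -43.20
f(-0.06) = -2.75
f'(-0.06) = -4.39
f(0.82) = -5.92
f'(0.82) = -5.13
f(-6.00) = 777.00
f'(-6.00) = -364.00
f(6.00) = -567.00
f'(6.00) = -292.00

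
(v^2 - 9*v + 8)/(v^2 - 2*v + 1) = (v - 8)/(v - 1)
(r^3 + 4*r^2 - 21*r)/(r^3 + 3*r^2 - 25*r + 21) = r/(r - 1)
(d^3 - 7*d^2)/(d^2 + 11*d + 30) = d^2*(d - 7)/(d^2 + 11*d + 30)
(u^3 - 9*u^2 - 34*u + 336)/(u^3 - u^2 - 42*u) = (u - 8)/u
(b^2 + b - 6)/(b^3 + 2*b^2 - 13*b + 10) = (b + 3)/(b^2 + 4*b - 5)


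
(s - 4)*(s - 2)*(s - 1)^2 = s^4 - 8*s^3 + 21*s^2 - 22*s + 8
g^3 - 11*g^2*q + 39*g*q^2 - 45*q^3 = (g - 5*q)*(g - 3*q)^2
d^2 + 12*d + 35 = (d + 5)*(d + 7)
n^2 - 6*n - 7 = (n - 7)*(n + 1)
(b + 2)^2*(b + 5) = b^3 + 9*b^2 + 24*b + 20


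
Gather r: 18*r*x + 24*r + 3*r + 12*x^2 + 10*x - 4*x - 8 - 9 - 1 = r*(18*x + 27) + 12*x^2 + 6*x - 18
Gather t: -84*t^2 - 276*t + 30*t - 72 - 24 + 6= -84*t^2 - 246*t - 90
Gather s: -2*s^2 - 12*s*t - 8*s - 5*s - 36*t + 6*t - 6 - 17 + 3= -2*s^2 + s*(-12*t - 13) - 30*t - 20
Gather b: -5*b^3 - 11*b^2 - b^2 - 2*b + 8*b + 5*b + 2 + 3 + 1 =-5*b^3 - 12*b^2 + 11*b + 6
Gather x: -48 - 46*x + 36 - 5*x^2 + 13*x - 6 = -5*x^2 - 33*x - 18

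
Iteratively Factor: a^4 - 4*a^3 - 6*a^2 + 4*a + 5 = (a + 1)*(a^3 - 5*a^2 - a + 5) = (a - 1)*(a + 1)*(a^2 - 4*a - 5) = (a - 1)*(a + 1)^2*(a - 5)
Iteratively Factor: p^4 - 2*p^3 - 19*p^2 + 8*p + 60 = (p - 2)*(p^3 - 19*p - 30) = (p - 2)*(p + 2)*(p^2 - 2*p - 15) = (p - 2)*(p + 2)*(p + 3)*(p - 5)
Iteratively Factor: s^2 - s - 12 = (s + 3)*(s - 4)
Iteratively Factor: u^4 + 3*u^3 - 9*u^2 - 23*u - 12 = (u + 1)*(u^3 + 2*u^2 - 11*u - 12) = (u + 1)*(u + 4)*(u^2 - 2*u - 3) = (u + 1)^2*(u + 4)*(u - 3)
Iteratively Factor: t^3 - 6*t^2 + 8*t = (t - 2)*(t^2 - 4*t) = t*(t - 2)*(t - 4)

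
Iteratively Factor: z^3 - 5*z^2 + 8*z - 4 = (z - 2)*(z^2 - 3*z + 2) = (z - 2)*(z - 1)*(z - 2)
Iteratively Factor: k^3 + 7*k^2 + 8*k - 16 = (k + 4)*(k^2 + 3*k - 4) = (k - 1)*(k + 4)*(k + 4)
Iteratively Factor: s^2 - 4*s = (s - 4)*(s)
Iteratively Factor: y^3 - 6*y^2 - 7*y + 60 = (y - 4)*(y^2 - 2*y - 15) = (y - 4)*(y + 3)*(y - 5)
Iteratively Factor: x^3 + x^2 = (x)*(x^2 + x) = x*(x + 1)*(x)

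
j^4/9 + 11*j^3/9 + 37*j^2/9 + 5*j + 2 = (j/3 + 1/3)*(j/3 + 1)*(j + 1)*(j + 6)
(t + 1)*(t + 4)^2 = t^3 + 9*t^2 + 24*t + 16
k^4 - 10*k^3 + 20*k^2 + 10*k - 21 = (k - 7)*(k - 3)*(k - 1)*(k + 1)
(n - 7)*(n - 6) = n^2 - 13*n + 42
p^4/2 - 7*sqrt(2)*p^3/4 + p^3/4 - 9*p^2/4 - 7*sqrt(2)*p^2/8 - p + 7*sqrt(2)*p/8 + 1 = (p/2 + 1/2)*(p - 1/2)*(p - 4*sqrt(2))*(p + sqrt(2)/2)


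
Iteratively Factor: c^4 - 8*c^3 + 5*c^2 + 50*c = (c + 2)*(c^3 - 10*c^2 + 25*c) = (c - 5)*(c + 2)*(c^2 - 5*c) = c*(c - 5)*(c + 2)*(c - 5)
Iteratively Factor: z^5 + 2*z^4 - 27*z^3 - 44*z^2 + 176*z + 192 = (z + 4)*(z^4 - 2*z^3 - 19*z^2 + 32*z + 48) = (z + 4)^2*(z^3 - 6*z^2 + 5*z + 12) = (z - 4)*(z + 4)^2*(z^2 - 2*z - 3) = (z - 4)*(z + 1)*(z + 4)^2*(z - 3)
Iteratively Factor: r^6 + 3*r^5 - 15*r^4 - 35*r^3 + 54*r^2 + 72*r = (r - 3)*(r^5 + 6*r^4 + 3*r^3 - 26*r^2 - 24*r) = (r - 3)*(r + 1)*(r^4 + 5*r^3 - 2*r^2 - 24*r) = (r - 3)*(r - 2)*(r + 1)*(r^3 + 7*r^2 + 12*r) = (r - 3)*(r - 2)*(r + 1)*(r + 4)*(r^2 + 3*r) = r*(r - 3)*(r - 2)*(r + 1)*(r + 4)*(r + 3)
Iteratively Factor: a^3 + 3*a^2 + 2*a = (a)*(a^2 + 3*a + 2) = a*(a + 2)*(a + 1)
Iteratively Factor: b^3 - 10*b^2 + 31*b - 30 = (b - 5)*(b^2 - 5*b + 6) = (b - 5)*(b - 3)*(b - 2)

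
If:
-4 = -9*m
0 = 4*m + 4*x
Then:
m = 4/9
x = -4/9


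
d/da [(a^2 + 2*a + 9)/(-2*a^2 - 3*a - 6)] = (a^2 + 24*a + 15)/(4*a^4 + 12*a^3 + 33*a^2 + 36*a + 36)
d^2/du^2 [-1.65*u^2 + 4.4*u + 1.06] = -3.30000000000000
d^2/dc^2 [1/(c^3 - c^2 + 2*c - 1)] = 2*((1 - 3*c)*(c^3 - c^2 + 2*c - 1) + (3*c^2 - 2*c + 2)^2)/(c^3 - c^2 + 2*c - 1)^3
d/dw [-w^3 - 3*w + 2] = -3*w^2 - 3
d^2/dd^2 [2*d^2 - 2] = 4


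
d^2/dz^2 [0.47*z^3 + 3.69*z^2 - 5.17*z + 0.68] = 2.82*z + 7.38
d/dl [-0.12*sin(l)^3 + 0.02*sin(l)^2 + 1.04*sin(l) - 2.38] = (-0.36*sin(l)^2 + 0.04*sin(l) + 1.04)*cos(l)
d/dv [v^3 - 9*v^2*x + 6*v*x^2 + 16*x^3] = 3*v^2 - 18*v*x + 6*x^2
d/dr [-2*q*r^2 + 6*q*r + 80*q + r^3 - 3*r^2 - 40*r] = -4*q*r + 6*q + 3*r^2 - 6*r - 40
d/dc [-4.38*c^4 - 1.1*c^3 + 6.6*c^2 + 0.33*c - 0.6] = -17.52*c^3 - 3.3*c^2 + 13.2*c + 0.33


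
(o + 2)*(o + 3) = o^2 + 5*o + 6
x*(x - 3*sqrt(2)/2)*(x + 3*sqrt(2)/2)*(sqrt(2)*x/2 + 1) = sqrt(2)*x^4/2 + x^3 - 9*sqrt(2)*x^2/4 - 9*x/2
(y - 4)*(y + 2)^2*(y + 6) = y^4 + 6*y^3 - 12*y^2 - 88*y - 96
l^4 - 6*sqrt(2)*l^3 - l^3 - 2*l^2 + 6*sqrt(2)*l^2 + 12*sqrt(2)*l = l*(l - 2)*(l + 1)*(l - 6*sqrt(2))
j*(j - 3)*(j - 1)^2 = j^4 - 5*j^3 + 7*j^2 - 3*j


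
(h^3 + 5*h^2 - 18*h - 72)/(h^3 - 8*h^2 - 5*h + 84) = (h + 6)/(h - 7)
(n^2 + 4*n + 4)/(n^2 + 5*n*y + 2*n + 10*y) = (n + 2)/(n + 5*y)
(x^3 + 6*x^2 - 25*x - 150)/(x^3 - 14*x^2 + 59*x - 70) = (x^2 + 11*x + 30)/(x^2 - 9*x + 14)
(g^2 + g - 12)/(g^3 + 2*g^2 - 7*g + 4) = (g - 3)/(g^2 - 2*g + 1)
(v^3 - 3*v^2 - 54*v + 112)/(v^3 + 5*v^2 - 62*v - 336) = (v - 2)/(v + 6)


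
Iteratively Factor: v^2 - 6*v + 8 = (v - 4)*(v - 2)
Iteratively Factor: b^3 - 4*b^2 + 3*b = (b)*(b^2 - 4*b + 3) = b*(b - 1)*(b - 3)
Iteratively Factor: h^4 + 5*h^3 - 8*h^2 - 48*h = (h - 3)*(h^3 + 8*h^2 + 16*h) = (h - 3)*(h + 4)*(h^2 + 4*h) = h*(h - 3)*(h + 4)*(h + 4)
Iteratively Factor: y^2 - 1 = (y - 1)*(y + 1)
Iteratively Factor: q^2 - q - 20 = (q - 5)*(q + 4)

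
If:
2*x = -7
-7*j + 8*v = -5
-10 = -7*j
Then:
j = 10/7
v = 5/8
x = -7/2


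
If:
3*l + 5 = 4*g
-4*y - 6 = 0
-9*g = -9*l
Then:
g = 5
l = 5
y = -3/2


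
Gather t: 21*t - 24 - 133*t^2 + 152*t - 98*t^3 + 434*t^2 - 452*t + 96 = -98*t^3 + 301*t^2 - 279*t + 72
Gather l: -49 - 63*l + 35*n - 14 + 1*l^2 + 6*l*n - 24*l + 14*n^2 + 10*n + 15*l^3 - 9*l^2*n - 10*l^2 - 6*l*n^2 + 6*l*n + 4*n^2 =15*l^3 + l^2*(-9*n - 9) + l*(-6*n^2 + 12*n - 87) + 18*n^2 + 45*n - 63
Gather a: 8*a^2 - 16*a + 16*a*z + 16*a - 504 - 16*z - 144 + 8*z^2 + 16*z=8*a^2 + 16*a*z + 8*z^2 - 648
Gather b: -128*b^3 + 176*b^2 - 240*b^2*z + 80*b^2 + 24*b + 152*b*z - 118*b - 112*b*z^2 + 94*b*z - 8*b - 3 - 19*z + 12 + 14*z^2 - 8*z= -128*b^3 + b^2*(256 - 240*z) + b*(-112*z^2 + 246*z - 102) + 14*z^2 - 27*z + 9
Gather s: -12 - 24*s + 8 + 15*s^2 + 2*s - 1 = 15*s^2 - 22*s - 5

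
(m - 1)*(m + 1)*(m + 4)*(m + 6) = m^4 + 10*m^3 + 23*m^2 - 10*m - 24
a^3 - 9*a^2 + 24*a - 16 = (a - 4)^2*(a - 1)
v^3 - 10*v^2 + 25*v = v*(v - 5)^2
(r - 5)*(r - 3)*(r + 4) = r^3 - 4*r^2 - 17*r + 60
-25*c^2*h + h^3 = h*(-5*c + h)*(5*c + h)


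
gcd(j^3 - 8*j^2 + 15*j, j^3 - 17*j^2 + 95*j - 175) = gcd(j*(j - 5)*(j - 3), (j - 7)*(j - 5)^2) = j - 5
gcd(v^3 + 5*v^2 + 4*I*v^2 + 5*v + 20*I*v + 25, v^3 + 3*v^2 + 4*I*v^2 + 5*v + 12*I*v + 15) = v^2 + 4*I*v + 5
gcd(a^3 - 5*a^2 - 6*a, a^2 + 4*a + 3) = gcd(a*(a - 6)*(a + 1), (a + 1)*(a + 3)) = a + 1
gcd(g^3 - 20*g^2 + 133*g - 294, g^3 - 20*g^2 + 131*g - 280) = g - 7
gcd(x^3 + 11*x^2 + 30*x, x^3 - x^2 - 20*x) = x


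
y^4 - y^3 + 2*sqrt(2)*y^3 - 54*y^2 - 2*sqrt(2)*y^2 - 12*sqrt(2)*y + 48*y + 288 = (y - 3)*(y + 2)*(y - 4*sqrt(2))*(y + 6*sqrt(2))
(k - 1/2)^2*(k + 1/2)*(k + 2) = k^4 + 3*k^3/2 - 5*k^2/4 - 3*k/8 + 1/4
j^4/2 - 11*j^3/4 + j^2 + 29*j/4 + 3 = (j/2 + 1/2)*(j - 4)*(j - 3)*(j + 1/2)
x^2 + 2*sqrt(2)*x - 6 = (x - sqrt(2))*(x + 3*sqrt(2))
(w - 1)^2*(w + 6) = w^3 + 4*w^2 - 11*w + 6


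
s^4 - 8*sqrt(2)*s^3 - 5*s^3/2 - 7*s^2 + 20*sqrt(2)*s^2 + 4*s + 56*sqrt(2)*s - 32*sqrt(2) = (s - 4)*(s - 1/2)*(s + 2)*(s - 8*sqrt(2))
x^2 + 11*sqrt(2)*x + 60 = (x + 5*sqrt(2))*(x + 6*sqrt(2))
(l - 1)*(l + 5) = l^2 + 4*l - 5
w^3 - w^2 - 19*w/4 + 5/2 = (w - 5/2)*(w - 1/2)*(w + 2)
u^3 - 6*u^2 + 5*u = u*(u - 5)*(u - 1)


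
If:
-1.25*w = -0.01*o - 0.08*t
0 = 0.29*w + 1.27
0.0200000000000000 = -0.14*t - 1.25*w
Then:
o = -859.08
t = 38.96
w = -4.38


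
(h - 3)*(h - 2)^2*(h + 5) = h^4 - 2*h^3 - 19*h^2 + 68*h - 60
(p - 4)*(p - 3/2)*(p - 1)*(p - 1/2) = p^4 - 7*p^3 + 59*p^2/4 - 47*p/4 + 3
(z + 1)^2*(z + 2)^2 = z^4 + 6*z^3 + 13*z^2 + 12*z + 4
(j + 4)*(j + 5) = j^2 + 9*j + 20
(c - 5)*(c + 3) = c^2 - 2*c - 15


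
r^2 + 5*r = r*(r + 5)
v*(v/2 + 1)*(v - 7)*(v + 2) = v^4/2 - 3*v^3/2 - 12*v^2 - 14*v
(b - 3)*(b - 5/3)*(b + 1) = b^3 - 11*b^2/3 + b/3 + 5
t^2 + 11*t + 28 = (t + 4)*(t + 7)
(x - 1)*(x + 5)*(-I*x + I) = -I*x^3 - 3*I*x^2 + 9*I*x - 5*I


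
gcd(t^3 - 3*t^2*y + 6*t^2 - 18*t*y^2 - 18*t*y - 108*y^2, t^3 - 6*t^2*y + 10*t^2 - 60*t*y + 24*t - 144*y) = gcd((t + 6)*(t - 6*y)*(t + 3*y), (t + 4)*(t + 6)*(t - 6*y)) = -t^2 + 6*t*y - 6*t + 36*y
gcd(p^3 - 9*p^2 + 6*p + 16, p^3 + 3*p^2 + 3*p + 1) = p + 1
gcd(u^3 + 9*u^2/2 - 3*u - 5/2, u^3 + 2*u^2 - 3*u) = u - 1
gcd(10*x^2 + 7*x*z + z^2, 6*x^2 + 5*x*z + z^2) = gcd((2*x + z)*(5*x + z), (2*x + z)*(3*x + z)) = 2*x + z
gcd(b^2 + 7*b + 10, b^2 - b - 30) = b + 5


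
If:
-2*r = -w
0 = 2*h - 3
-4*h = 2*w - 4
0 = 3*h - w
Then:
No Solution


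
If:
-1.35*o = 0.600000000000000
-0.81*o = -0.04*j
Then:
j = -9.00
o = -0.44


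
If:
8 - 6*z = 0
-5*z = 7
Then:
No Solution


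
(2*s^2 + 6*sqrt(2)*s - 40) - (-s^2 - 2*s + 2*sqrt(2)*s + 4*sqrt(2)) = 3*s^2 + 2*s + 4*sqrt(2)*s - 40 - 4*sqrt(2)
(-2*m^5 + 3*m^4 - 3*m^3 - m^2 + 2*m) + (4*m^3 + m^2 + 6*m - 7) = -2*m^5 + 3*m^4 + m^3 + 8*m - 7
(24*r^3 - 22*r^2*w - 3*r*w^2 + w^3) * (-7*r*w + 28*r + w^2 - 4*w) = -168*r^4*w + 672*r^4 + 178*r^3*w^2 - 712*r^3*w - r^2*w^3 + 4*r^2*w^2 - 10*r*w^4 + 40*r*w^3 + w^5 - 4*w^4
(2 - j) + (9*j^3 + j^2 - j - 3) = 9*j^3 + j^2 - 2*j - 1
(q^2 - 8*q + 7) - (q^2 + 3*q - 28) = 35 - 11*q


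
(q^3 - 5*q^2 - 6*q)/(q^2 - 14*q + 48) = q*(q + 1)/(q - 8)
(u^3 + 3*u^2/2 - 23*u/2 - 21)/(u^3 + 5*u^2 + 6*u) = (u - 7/2)/u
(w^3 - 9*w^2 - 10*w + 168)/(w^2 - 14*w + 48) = (w^2 - 3*w - 28)/(w - 8)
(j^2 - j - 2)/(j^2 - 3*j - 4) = (j - 2)/(j - 4)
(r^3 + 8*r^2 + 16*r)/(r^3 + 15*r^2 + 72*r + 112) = r/(r + 7)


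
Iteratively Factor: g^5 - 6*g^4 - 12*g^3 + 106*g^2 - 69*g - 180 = (g - 3)*(g^4 - 3*g^3 - 21*g^2 + 43*g + 60) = (g - 5)*(g - 3)*(g^3 + 2*g^2 - 11*g - 12) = (g - 5)*(g - 3)*(g + 4)*(g^2 - 2*g - 3) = (g - 5)*(g - 3)*(g + 1)*(g + 4)*(g - 3)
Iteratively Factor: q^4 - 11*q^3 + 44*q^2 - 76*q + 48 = (q - 3)*(q^3 - 8*q^2 + 20*q - 16) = (q - 4)*(q - 3)*(q^2 - 4*q + 4) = (q - 4)*(q - 3)*(q - 2)*(q - 2)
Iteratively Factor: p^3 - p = (p - 1)*(p^2 + p) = p*(p - 1)*(p + 1)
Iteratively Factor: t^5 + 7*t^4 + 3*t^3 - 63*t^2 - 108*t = (t + 4)*(t^4 + 3*t^3 - 9*t^2 - 27*t) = (t - 3)*(t + 4)*(t^3 + 6*t^2 + 9*t) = (t - 3)*(t + 3)*(t + 4)*(t^2 + 3*t) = (t - 3)*(t + 3)^2*(t + 4)*(t)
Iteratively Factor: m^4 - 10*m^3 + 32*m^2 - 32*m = (m - 4)*(m^3 - 6*m^2 + 8*m) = (m - 4)^2*(m^2 - 2*m) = (m - 4)^2*(m - 2)*(m)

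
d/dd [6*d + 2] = 6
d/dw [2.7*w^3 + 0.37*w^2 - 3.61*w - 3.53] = 8.1*w^2 + 0.74*w - 3.61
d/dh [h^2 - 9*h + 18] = 2*h - 9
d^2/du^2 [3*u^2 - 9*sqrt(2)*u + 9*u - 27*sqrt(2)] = 6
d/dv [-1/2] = 0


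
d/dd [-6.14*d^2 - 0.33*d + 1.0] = -12.28*d - 0.33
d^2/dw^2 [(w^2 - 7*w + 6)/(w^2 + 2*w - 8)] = 6*(-3*w^3 + 14*w^2 - 44*w + 8)/(w^6 + 6*w^5 - 12*w^4 - 88*w^3 + 96*w^2 + 384*w - 512)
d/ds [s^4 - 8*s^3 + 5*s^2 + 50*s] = 4*s^3 - 24*s^2 + 10*s + 50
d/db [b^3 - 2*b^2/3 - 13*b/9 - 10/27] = 3*b^2 - 4*b/3 - 13/9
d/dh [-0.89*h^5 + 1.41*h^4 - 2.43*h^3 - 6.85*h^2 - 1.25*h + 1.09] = -4.45*h^4 + 5.64*h^3 - 7.29*h^2 - 13.7*h - 1.25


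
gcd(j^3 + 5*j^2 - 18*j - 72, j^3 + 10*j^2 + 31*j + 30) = j + 3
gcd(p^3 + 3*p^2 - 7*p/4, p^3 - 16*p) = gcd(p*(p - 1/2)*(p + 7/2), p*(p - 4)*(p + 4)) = p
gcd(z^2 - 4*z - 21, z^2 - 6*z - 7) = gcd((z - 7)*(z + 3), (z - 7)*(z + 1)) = z - 7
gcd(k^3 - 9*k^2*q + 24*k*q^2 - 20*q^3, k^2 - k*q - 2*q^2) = -k + 2*q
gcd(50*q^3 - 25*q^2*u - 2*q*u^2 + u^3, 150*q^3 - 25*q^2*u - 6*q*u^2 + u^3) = 25*q^2 - u^2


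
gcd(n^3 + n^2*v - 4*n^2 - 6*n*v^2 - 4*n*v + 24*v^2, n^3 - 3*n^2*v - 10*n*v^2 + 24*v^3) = -n^2 - n*v + 6*v^2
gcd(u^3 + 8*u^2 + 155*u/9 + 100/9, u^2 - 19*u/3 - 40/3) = u + 5/3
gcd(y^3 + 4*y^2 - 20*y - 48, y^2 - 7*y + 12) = y - 4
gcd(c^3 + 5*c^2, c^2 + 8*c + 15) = c + 5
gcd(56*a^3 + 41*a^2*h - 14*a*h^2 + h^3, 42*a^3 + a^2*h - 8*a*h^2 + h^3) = 7*a - h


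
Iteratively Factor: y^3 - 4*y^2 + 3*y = (y - 1)*(y^2 - 3*y) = y*(y - 1)*(y - 3)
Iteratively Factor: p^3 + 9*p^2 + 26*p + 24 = (p + 4)*(p^2 + 5*p + 6) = (p + 2)*(p + 4)*(p + 3)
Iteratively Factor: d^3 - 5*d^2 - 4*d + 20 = (d + 2)*(d^2 - 7*d + 10) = (d - 2)*(d + 2)*(d - 5)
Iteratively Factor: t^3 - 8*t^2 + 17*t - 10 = (t - 2)*(t^2 - 6*t + 5) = (t - 2)*(t - 1)*(t - 5)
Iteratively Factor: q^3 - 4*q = (q + 2)*(q^2 - 2*q) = q*(q + 2)*(q - 2)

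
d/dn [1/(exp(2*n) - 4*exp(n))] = 2*(2 - exp(n))*exp(-n)/(exp(n) - 4)^2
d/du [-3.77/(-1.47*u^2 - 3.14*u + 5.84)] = (-11.0838*u - 11.8378)/(1.47*u^2 + 3.14*u - 5.84)^2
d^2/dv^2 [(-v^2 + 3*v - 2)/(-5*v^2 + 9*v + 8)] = 12*(-5*v^3 + 45*v^2 - 105*v + 87)/(125*v^6 - 675*v^5 + 615*v^4 + 1431*v^3 - 984*v^2 - 1728*v - 512)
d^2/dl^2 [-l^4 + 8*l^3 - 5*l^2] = -12*l^2 + 48*l - 10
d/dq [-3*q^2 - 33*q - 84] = -6*q - 33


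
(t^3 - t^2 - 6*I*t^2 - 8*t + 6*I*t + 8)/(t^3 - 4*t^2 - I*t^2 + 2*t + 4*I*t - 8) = (t^2 - t*(1 + 4*I) + 4*I)/(t^2 + t*(-4 + I) - 4*I)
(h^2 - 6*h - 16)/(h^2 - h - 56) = (h + 2)/(h + 7)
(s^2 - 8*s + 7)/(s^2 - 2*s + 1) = (s - 7)/(s - 1)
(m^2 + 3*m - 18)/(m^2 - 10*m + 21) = (m + 6)/(m - 7)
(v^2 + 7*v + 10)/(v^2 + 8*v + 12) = (v + 5)/(v + 6)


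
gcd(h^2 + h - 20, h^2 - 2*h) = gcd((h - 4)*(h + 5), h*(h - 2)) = 1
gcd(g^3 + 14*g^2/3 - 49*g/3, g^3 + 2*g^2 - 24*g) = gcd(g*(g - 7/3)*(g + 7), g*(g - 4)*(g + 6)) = g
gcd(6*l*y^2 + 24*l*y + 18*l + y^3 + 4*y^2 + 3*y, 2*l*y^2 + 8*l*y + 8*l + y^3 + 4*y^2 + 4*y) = 1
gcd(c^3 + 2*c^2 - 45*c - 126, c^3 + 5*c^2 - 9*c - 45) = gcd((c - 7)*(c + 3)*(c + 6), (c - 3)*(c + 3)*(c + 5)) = c + 3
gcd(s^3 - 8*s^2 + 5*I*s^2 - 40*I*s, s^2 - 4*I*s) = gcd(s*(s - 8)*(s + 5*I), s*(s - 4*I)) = s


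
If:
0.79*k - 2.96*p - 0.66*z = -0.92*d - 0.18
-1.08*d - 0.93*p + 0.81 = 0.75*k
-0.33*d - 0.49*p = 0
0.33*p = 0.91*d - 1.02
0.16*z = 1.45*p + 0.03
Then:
No Solution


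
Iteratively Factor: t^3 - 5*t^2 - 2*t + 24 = (t - 3)*(t^2 - 2*t - 8) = (t - 3)*(t + 2)*(t - 4)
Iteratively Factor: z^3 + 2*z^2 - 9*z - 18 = (z + 2)*(z^2 - 9) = (z + 2)*(z + 3)*(z - 3)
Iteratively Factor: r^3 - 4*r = (r)*(r^2 - 4) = r*(r - 2)*(r + 2)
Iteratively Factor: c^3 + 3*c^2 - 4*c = (c)*(c^2 + 3*c - 4) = c*(c - 1)*(c + 4)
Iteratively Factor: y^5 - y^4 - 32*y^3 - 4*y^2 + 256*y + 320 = (y - 4)*(y^4 + 3*y^3 - 20*y^2 - 84*y - 80) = (y - 5)*(y - 4)*(y^3 + 8*y^2 + 20*y + 16) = (y - 5)*(y - 4)*(y + 4)*(y^2 + 4*y + 4) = (y - 5)*(y - 4)*(y + 2)*(y + 4)*(y + 2)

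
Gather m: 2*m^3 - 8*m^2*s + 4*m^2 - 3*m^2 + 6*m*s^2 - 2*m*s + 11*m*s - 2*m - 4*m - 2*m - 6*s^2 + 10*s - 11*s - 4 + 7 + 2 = 2*m^3 + m^2*(1 - 8*s) + m*(6*s^2 + 9*s - 8) - 6*s^2 - s + 5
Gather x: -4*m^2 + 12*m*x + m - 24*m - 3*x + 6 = -4*m^2 - 23*m + x*(12*m - 3) + 6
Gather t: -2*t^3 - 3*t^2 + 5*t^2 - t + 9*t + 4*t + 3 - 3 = -2*t^3 + 2*t^2 + 12*t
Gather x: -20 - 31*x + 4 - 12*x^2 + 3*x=-12*x^2 - 28*x - 16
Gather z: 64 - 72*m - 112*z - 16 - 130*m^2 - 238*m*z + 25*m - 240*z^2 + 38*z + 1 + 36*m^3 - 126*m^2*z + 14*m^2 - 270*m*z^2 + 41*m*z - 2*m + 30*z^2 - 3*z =36*m^3 - 116*m^2 - 49*m + z^2*(-270*m - 210) + z*(-126*m^2 - 197*m - 77) + 49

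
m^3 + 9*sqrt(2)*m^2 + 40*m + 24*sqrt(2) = (m + sqrt(2))*(m + 2*sqrt(2))*(m + 6*sqrt(2))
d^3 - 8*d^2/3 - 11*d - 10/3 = (d - 5)*(d + 1/3)*(d + 2)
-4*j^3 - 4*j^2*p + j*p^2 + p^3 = (-2*j + p)*(j + p)*(2*j + p)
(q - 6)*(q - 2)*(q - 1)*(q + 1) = q^4 - 8*q^3 + 11*q^2 + 8*q - 12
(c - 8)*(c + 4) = c^2 - 4*c - 32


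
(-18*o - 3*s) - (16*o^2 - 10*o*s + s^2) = -16*o^2 + 10*o*s - 18*o - s^2 - 3*s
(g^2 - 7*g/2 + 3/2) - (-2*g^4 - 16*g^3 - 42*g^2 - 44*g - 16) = 2*g^4 + 16*g^3 + 43*g^2 + 81*g/2 + 35/2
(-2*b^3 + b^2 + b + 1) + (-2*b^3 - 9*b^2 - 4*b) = -4*b^3 - 8*b^2 - 3*b + 1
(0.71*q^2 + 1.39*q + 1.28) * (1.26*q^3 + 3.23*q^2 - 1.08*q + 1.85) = 0.8946*q^5 + 4.0447*q^4 + 5.3357*q^3 + 3.9467*q^2 + 1.1891*q + 2.368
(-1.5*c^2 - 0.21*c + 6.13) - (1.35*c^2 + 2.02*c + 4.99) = -2.85*c^2 - 2.23*c + 1.14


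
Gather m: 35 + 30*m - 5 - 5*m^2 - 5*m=-5*m^2 + 25*m + 30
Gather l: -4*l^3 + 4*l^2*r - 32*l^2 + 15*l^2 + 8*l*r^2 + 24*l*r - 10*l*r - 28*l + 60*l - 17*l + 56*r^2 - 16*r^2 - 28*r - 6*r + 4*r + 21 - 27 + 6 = -4*l^3 + l^2*(4*r - 17) + l*(8*r^2 + 14*r + 15) + 40*r^2 - 30*r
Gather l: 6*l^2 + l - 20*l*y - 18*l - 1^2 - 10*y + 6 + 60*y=6*l^2 + l*(-20*y - 17) + 50*y + 5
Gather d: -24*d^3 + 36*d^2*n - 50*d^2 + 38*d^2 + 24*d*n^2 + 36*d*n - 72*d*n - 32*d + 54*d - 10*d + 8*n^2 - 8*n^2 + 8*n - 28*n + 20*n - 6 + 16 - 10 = -24*d^3 + d^2*(36*n - 12) + d*(24*n^2 - 36*n + 12)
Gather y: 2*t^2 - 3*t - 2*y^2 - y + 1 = 2*t^2 - 3*t - 2*y^2 - y + 1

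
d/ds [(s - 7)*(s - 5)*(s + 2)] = 3*s^2 - 20*s + 11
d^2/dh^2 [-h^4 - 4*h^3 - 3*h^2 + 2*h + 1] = -12*h^2 - 24*h - 6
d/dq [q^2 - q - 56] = 2*q - 1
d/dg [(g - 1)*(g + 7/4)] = 2*g + 3/4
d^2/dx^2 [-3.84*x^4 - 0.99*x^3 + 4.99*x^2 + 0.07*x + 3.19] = -46.08*x^2 - 5.94*x + 9.98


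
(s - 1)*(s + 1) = s^2 - 1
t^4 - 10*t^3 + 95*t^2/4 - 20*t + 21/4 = (t - 7)*(t - 3/2)*(t - 1)*(t - 1/2)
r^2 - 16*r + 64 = (r - 8)^2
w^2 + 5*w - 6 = (w - 1)*(w + 6)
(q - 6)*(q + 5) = q^2 - q - 30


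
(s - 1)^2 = s^2 - 2*s + 1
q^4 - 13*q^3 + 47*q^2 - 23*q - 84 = (q - 7)*(q - 4)*(q - 3)*(q + 1)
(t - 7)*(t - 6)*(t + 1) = t^3 - 12*t^2 + 29*t + 42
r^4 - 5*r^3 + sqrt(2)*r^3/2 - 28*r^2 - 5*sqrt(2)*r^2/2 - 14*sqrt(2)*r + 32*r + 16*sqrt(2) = (r - 8)*(r - 1)*(r + 4)*(r + sqrt(2)/2)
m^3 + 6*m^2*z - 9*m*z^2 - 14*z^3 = (m - 2*z)*(m + z)*(m + 7*z)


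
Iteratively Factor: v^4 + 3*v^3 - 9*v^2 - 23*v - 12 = (v + 1)*(v^3 + 2*v^2 - 11*v - 12) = (v + 1)^2*(v^2 + v - 12) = (v + 1)^2*(v + 4)*(v - 3)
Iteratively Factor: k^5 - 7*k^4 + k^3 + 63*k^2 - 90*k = (k + 3)*(k^4 - 10*k^3 + 31*k^2 - 30*k) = (k - 5)*(k + 3)*(k^3 - 5*k^2 + 6*k) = (k - 5)*(k - 2)*(k + 3)*(k^2 - 3*k) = k*(k - 5)*(k - 2)*(k + 3)*(k - 3)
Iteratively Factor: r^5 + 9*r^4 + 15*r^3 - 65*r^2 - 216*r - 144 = (r - 3)*(r^4 + 12*r^3 + 51*r^2 + 88*r + 48) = (r - 3)*(r + 4)*(r^3 + 8*r^2 + 19*r + 12) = (r - 3)*(r + 4)^2*(r^2 + 4*r + 3) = (r - 3)*(r + 1)*(r + 4)^2*(r + 3)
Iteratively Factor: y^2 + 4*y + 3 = (y + 1)*(y + 3)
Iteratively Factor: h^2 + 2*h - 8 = (h - 2)*(h + 4)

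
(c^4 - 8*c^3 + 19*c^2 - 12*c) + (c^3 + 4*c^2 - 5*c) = c^4 - 7*c^3 + 23*c^2 - 17*c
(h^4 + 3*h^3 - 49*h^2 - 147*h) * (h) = h^5 + 3*h^4 - 49*h^3 - 147*h^2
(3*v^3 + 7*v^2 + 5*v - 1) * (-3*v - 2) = -9*v^4 - 27*v^3 - 29*v^2 - 7*v + 2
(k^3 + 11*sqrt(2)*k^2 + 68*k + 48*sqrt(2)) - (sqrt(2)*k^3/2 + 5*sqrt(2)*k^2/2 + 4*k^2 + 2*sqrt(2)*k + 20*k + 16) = -sqrt(2)*k^3/2 + k^3 - 4*k^2 + 17*sqrt(2)*k^2/2 - 2*sqrt(2)*k + 48*k - 16 + 48*sqrt(2)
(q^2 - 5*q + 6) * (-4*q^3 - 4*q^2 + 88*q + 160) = -4*q^5 + 16*q^4 + 84*q^3 - 304*q^2 - 272*q + 960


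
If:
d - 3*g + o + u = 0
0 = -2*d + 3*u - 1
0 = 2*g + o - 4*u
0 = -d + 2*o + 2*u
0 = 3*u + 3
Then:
No Solution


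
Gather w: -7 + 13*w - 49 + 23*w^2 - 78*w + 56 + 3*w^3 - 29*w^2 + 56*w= 3*w^3 - 6*w^2 - 9*w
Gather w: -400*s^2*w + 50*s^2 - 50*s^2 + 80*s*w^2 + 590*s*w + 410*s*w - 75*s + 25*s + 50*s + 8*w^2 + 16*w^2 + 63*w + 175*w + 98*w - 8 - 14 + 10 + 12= w^2*(80*s + 24) + w*(-400*s^2 + 1000*s + 336)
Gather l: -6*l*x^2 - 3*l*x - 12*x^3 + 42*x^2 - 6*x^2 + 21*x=l*(-6*x^2 - 3*x) - 12*x^3 + 36*x^2 + 21*x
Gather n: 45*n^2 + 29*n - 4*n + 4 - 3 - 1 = 45*n^2 + 25*n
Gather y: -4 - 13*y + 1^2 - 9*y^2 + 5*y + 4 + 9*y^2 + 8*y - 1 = 0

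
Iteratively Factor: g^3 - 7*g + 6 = (g - 1)*(g^2 + g - 6) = (g - 1)*(g + 3)*(g - 2)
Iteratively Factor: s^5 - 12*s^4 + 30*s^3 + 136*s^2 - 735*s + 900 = (s - 3)*(s^4 - 9*s^3 + 3*s^2 + 145*s - 300) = (s - 3)^2*(s^3 - 6*s^2 - 15*s + 100) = (s - 5)*(s - 3)^2*(s^2 - s - 20) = (s - 5)^2*(s - 3)^2*(s + 4)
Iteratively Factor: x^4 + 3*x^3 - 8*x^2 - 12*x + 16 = (x - 1)*(x^3 + 4*x^2 - 4*x - 16) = (x - 1)*(x + 4)*(x^2 - 4) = (x - 1)*(x + 2)*(x + 4)*(x - 2)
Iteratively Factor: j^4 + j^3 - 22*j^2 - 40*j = (j)*(j^3 + j^2 - 22*j - 40) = j*(j - 5)*(j^2 + 6*j + 8) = j*(j - 5)*(j + 2)*(j + 4)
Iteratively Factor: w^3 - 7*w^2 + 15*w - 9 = (w - 1)*(w^2 - 6*w + 9) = (w - 3)*(w - 1)*(w - 3)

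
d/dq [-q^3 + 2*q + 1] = 2 - 3*q^2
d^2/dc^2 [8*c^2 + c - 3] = 16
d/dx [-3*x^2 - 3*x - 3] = -6*x - 3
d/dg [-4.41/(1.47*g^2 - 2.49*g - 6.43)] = (12.9654*g - 10.9809)/(-1.47*g^2 + 2.49*g + 6.43)^2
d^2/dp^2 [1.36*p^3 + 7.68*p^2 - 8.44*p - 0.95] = 8.16*p + 15.36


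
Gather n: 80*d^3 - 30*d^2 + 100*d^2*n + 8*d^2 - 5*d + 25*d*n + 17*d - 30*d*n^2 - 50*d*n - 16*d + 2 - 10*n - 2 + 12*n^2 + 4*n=80*d^3 - 22*d^2 - 4*d + n^2*(12 - 30*d) + n*(100*d^2 - 25*d - 6)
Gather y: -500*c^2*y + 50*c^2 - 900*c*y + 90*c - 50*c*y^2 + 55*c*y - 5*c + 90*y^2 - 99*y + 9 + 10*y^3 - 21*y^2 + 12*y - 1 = 50*c^2 + 85*c + 10*y^3 + y^2*(69 - 50*c) + y*(-500*c^2 - 845*c - 87) + 8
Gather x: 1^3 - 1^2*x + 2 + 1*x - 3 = 0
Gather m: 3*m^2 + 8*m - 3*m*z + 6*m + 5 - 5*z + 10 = 3*m^2 + m*(14 - 3*z) - 5*z + 15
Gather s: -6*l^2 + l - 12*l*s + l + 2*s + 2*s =-6*l^2 + 2*l + s*(4 - 12*l)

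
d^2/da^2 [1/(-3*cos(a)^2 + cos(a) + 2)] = (36*sin(a)^4 - 43*sin(a)^2 + 37*cos(a)/4 - 9*cos(3*a)/4 - 7)/((cos(a) - 1)^3*(3*cos(a) + 2)^3)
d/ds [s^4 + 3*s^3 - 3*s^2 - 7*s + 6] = 4*s^3 + 9*s^2 - 6*s - 7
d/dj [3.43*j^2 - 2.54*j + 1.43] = 6.86*j - 2.54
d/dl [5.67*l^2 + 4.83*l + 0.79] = 11.34*l + 4.83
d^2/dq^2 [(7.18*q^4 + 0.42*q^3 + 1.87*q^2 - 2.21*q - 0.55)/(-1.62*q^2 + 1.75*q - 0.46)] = (-37.686384*q^6 + 122.1318*q^5 - 164.035716*q^4 + 91.528816*q^3 + 0.818808000000011*q^2 - 19.770084*q + 5.315746)/(4.251528*q^6 - 13.7781*q^5 + 18.505422*q^4 - 13.183975*q^3 + 5.254626*q^2 - 1.1109*q + 0.097336)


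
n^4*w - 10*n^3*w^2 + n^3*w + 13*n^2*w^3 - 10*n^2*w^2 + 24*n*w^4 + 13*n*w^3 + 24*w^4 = (n - 8*w)*(n - 3*w)*(n + w)*(n*w + w)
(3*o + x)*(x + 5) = 3*o*x + 15*o + x^2 + 5*x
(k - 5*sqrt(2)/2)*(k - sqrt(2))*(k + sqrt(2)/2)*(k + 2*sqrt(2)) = k^4 - sqrt(2)*k^3 - 21*k^2/2 + 11*sqrt(2)*k/2 + 10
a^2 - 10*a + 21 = (a - 7)*(a - 3)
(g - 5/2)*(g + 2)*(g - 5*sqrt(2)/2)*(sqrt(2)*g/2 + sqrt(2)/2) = sqrt(2)*g^4/2 - 5*g^3/2 + sqrt(2)*g^3/4 - 11*sqrt(2)*g^2/4 - 5*g^2/4 - 5*sqrt(2)*g/2 + 55*g/4 + 25/2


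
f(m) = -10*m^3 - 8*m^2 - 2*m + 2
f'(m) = -30*m^2 - 16*m - 2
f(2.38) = -182.89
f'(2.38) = -210.01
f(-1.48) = 19.85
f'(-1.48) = -44.03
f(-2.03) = 56.75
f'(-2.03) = -93.15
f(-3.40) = 309.36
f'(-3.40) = -294.40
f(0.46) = -1.59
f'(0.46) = -15.71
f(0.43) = -1.13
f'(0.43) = -14.43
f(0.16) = 1.43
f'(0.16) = -5.33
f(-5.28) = 1261.51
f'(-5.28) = -753.87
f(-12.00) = 16154.00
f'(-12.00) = -4130.00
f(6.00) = -2458.00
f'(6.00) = -1178.00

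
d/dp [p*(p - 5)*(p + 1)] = 3*p^2 - 8*p - 5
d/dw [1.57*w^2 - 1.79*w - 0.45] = 3.14*w - 1.79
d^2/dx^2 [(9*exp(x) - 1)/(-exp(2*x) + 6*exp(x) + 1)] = (-9*exp(4*x) - 50*exp(3*x) - 72*exp(2*x) + 94*exp(x) - 15)*exp(x)/(exp(6*x) - 18*exp(5*x) + 105*exp(4*x) - 180*exp(3*x) - 105*exp(2*x) - 18*exp(x) - 1)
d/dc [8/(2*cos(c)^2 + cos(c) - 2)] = 8*(4*cos(c) + 1)*sin(c)/(cos(c) + cos(2*c) - 1)^2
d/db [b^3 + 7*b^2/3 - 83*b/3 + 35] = 3*b^2 + 14*b/3 - 83/3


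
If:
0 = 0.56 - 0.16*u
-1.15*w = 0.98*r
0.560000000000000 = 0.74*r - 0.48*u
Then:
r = 3.03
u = 3.50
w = -2.58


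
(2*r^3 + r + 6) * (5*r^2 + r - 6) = 10*r^5 + 2*r^4 - 7*r^3 + 31*r^2 - 36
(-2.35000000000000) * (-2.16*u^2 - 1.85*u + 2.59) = 5.076*u^2 + 4.3475*u - 6.0865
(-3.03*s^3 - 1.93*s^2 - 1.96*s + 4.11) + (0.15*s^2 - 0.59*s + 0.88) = -3.03*s^3 - 1.78*s^2 - 2.55*s + 4.99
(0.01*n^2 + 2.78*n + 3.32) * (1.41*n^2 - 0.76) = 0.0141*n^4 + 3.9198*n^3 + 4.6736*n^2 - 2.1128*n - 2.5232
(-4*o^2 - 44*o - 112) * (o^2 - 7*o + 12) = -4*o^4 - 16*o^3 + 148*o^2 + 256*o - 1344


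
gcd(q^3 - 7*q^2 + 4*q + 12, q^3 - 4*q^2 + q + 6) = q^2 - q - 2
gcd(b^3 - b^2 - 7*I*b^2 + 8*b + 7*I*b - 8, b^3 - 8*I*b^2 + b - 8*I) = b^2 - 7*I*b + 8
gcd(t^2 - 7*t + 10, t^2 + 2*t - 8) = t - 2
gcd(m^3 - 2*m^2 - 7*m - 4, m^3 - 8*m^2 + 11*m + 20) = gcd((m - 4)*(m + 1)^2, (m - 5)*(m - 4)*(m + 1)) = m^2 - 3*m - 4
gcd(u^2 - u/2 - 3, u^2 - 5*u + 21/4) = 1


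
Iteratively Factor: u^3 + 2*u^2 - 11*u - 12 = (u + 1)*(u^2 + u - 12) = (u + 1)*(u + 4)*(u - 3)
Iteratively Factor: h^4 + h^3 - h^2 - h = (h - 1)*(h^3 + 2*h^2 + h) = h*(h - 1)*(h^2 + 2*h + 1) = h*(h - 1)*(h + 1)*(h + 1)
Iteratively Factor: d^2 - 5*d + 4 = (d - 1)*(d - 4)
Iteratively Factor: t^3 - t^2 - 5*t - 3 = (t + 1)*(t^2 - 2*t - 3) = (t + 1)^2*(t - 3)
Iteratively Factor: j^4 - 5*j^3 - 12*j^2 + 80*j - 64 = (j - 1)*(j^3 - 4*j^2 - 16*j + 64) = (j - 4)*(j - 1)*(j^2 - 16) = (j - 4)*(j - 1)*(j + 4)*(j - 4)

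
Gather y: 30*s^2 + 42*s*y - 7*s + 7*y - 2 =30*s^2 - 7*s + y*(42*s + 7) - 2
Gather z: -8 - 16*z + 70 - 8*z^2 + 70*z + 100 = -8*z^2 + 54*z + 162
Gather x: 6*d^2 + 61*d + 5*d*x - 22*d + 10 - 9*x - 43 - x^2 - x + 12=6*d^2 + 39*d - x^2 + x*(5*d - 10) - 21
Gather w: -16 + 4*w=4*w - 16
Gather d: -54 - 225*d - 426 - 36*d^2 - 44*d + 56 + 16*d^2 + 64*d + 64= -20*d^2 - 205*d - 360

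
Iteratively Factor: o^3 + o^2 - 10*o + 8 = (o - 2)*(o^2 + 3*o - 4) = (o - 2)*(o + 4)*(o - 1)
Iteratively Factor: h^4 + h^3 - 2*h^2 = (h - 1)*(h^3 + 2*h^2) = h*(h - 1)*(h^2 + 2*h) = h^2*(h - 1)*(h + 2)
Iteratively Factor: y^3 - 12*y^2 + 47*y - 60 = (y - 3)*(y^2 - 9*y + 20) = (y - 4)*(y - 3)*(y - 5)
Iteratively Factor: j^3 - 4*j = (j + 2)*(j^2 - 2*j) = (j - 2)*(j + 2)*(j)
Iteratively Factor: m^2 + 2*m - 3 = (m - 1)*(m + 3)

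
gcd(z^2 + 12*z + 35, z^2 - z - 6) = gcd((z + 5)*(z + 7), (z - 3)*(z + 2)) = 1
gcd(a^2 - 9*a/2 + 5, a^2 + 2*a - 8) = a - 2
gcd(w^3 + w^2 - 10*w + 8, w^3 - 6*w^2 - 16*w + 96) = w + 4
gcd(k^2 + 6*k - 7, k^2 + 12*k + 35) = k + 7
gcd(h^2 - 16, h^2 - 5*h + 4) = h - 4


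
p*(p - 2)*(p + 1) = p^3 - p^2 - 2*p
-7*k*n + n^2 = n*(-7*k + n)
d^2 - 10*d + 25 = (d - 5)^2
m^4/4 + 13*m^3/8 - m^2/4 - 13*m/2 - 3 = (m/4 + 1/2)*(m - 2)*(m + 1/2)*(m + 6)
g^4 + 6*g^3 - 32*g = g*(g - 2)*(g + 4)^2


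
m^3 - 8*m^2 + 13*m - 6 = (m - 6)*(m - 1)^2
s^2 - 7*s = s*(s - 7)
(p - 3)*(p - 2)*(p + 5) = p^3 - 19*p + 30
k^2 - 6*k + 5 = (k - 5)*(k - 1)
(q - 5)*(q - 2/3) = q^2 - 17*q/3 + 10/3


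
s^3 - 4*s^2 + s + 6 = (s - 3)*(s - 2)*(s + 1)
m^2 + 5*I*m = m*(m + 5*I)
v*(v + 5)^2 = v^3 + 10*v^2 + 25*v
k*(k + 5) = k^2 + 5*k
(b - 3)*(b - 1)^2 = b^3 - 5*b^2 + 7*b - 3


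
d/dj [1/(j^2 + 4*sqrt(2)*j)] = 2*(-j - 2*sqrt(2))/(j^2*(j + 4*sqrt(2))^2)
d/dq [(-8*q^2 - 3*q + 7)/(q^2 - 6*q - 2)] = 3*(17*q^2 + 6*q + 16)/(q^4 - 12*q^3 + 32*q^2 + 24*q + 4)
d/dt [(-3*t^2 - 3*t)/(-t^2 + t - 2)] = 6*(-t^2 + 2*t + 1)/(t^4 - 2*t^3 + 5*t^2 - 4*t + 4)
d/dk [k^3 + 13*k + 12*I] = 3*k^2 + 13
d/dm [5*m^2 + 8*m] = 10*m + 8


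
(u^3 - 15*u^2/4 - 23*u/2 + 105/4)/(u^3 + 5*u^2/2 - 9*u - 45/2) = (4*u^2 - 27*u + 35)/(2*(2*u^2 - u - 15))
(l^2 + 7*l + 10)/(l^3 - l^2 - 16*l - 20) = (l + 5)/(l^2 - 3*l - 10)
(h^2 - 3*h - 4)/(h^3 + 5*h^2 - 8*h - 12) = (h - 4)/(h^2 + 4*h - 12)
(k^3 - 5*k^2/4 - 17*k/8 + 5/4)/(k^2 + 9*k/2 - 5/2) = (4*k^2 - 3*k - 10)/(4*(k + 5))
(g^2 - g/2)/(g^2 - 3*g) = (g - 1/2)/(g - 3)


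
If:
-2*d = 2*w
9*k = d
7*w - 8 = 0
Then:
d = -8/7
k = -8/63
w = 8/7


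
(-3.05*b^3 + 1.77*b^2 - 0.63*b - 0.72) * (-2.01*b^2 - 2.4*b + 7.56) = 6.1305*b^5 + 3.7623*b^4 - 26.0397*b^3 + 16.3404*b^2 - 3.0348*b - 5.4432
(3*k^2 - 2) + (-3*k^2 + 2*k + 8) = 2*k + 6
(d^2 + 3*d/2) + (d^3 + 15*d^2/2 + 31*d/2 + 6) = d^3 + 17*d^2/2 + 17*d + 6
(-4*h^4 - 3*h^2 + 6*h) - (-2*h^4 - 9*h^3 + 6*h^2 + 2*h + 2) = -2*h^4 + 9*h^3 - 9*h^2 + 4*h - 2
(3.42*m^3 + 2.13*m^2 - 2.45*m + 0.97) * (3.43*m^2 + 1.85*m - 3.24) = 11.7306*m^5 + 13.6329*m^4 - 15.5438*m^3 - 8.1066*m^2 + 9.7325*m - 3.1428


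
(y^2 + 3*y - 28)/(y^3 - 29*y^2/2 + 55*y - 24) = 2*(y^2 + 3*y - 28)/(2*y^3 - 29*y^2 + 110*y - 48)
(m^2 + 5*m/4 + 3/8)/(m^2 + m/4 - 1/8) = (4*m + 3)/(4*m - 1)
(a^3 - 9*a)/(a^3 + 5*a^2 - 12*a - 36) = a*(a + 3)/(a^2 + 8*a + 12)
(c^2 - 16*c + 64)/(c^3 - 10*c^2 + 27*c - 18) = (c^2 - 16*c + 64)/(c^3 - 10*c^2 + 27*c - 18)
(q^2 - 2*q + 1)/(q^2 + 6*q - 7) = (q - 1)/(q + 7)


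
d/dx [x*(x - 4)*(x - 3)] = 3*x^2 - 14*x + 12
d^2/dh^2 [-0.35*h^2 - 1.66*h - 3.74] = -0.700000000000000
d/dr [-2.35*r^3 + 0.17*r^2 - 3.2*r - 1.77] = -7.05*r^2 + 0.34*r - 3.2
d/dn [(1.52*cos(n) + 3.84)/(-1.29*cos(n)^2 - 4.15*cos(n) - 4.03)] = (1.9608*sin(n)^2 - 9.9072*cos(n) - 11.7712)*sin(n)/(1.29*cos(n)^2 + 4.15*cos(n) + 4.03)^2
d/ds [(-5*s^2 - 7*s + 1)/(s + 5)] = (-5*s^2 - 50*s - 36)/(s^2 + 10*s + 25)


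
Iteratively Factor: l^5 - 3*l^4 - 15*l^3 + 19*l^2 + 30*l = (l - 5)*(l^4 + 2*l^3 - 5*l^2 - 6*l) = l*(l - 5)*(l^3 + 2*l^2 - 5*l - 6) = l*(l - 5)*(l - 2)*(l^2 + 4*l + 3) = l*(l - 5)*(l - 2)*(l + 1)*(l + 3)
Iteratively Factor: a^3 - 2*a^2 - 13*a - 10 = (a + 2)*(a^2 - 4*a - 5) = (a + 1)*(a + 2)*(a - 5)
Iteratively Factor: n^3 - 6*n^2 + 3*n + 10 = (n + 1)*(n^2 - 7*n + 10) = (n - 5)*(n + 1)*(n - 2)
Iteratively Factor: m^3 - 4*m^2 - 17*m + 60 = (m - 3)*(m^2 - m - 20) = (m - 3)*(m + 4)*(m - 5)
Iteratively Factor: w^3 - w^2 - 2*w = (w - 2)*(w^2 + w) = (w - 2)*(w + 1)*(w)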